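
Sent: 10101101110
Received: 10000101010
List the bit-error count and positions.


XOR: 00101000100

3 error(s) at position(s): 2, 4, 8


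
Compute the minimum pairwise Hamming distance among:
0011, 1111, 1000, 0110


Comparing all pairs, minimum distance: 2
Can detect 1 errors, correct 0 errors

2


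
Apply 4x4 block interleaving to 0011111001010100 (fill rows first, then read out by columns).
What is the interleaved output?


Matrix:
  0011
  1110
  0101
  0100
Read columns: 0100011111001010

0100011111001010


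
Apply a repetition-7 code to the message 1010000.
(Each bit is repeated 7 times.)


Each bit -> 7 copies

1111111000000011111110000000000000000000000000000


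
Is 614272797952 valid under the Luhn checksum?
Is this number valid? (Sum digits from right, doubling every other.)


Luhn sum = 52
52 mod 10 = 2

Invalid (Luhn sum mod 10 = 2)


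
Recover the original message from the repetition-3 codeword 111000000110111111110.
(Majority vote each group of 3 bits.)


Groups: 111, 000, 000, 110, 111, 111, 110
Majority votes: 1001111

1001111


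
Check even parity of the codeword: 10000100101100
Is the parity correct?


Number of 1s: 5

No, parity error (5 ones)


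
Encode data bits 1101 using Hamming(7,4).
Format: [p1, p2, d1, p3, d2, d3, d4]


Parity bits: p1=1, p2=0, p3=0

1010101


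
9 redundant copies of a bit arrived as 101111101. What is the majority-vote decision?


Ones: 7 out of 9
Threshold: 5

1 (7/9 voted 1)


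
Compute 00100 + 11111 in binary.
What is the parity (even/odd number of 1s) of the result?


00100 = 4
11111 = 31
Sum = 35 = 100011
1s count = 3

odd parity (3 ones in 100011)


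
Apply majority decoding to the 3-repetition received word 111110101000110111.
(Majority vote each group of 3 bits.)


Groups: 111, 110, 101, 000, 110, 111
Majority votes: 111011

111011


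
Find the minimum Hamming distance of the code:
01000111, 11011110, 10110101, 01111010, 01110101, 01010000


Comparing all pairs, minimum distance: 2
Can detect 1 errors, correct 0 errors

2


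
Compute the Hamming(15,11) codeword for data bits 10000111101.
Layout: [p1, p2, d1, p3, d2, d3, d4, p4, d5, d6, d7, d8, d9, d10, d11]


Parity bits: p1=0, p2=0, p3=1, p4=1

001100010111101


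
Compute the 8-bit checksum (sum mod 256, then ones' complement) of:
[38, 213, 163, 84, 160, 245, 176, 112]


Sum = 1191 mod 256 = 167
Complement = 88

88


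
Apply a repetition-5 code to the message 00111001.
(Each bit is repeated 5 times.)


Each bit -> 5 copies

0000000000111111111111111000000000011111


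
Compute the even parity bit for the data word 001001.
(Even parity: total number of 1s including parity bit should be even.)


Number of 1s in data: 2
Parity bit: 0

0


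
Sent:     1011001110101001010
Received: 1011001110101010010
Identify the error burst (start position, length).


XOR: 0000000000000011000

Burst at position 14, length 2


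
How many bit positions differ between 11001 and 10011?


XOR: 01010
Count of 1s: 2

2


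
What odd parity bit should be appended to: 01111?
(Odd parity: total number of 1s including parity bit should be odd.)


Number of 1s in data: 4
Parity bit: 1

1


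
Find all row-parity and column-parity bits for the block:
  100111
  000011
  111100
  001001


Row parities: 0000
Column parities: 010001

Row P: 0000, Col P: 010001, Corner: 0


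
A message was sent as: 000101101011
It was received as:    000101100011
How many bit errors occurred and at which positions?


XOR: 000000001000

1 error(s) at position(s): 8


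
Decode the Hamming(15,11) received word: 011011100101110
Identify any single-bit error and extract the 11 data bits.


Syndrome = 0: no error detected

Data: 11110101110 (no errors)


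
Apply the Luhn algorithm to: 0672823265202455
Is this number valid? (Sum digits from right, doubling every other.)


Luhn sum = 56
56 mod 10 = 6

Invalid (Luhn sum mod 10 = 6)


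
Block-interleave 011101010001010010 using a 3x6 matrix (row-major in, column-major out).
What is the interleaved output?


Matrix:
  011101
  010001
  010010
Read columns: 000111100100001110

000111100100001110


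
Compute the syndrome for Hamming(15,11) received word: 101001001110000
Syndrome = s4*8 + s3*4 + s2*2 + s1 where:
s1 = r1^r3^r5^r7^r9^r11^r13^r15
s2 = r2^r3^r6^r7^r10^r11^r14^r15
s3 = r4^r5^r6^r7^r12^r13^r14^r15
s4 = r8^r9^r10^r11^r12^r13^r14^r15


s1=0, s2=0, s3=1, s4=1

Syndrome = 12 (error at position 12)


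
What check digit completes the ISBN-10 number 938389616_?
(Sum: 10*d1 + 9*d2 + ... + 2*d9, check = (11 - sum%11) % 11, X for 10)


Weighted sum: 334
334 mod 11 = 4

Check digit: 7


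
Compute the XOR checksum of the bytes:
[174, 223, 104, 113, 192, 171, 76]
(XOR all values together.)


XOR chain: 174 ^ 223 ^ 104 ^ 113 ^ 192 ^ 171 ^ 76 = 79

79


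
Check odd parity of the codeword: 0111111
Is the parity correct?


Number of 1s: 6

No, parity error (6 ones)


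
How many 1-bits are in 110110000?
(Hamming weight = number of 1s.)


Counting 1s in 110110000

4


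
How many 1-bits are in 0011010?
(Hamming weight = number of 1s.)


Counting 1s in 0011010

3


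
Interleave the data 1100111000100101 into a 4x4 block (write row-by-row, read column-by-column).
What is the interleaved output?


Matrix:
  1100
  1110
  0010
  0101
Read columns: 1100110101100001

1100110101100001


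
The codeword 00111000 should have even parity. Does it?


Number of 1s: 3

No, parity error (3 ones)


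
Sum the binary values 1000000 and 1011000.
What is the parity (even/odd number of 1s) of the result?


1000000 = 64
1011000 = 88
Sum = 152 = 10011000
1s count = 3

odd parity (3 ones in 10011000)


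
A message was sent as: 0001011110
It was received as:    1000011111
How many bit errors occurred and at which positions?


XOR: 1001000001

3 error(s) at position(s): 0, 3, 9


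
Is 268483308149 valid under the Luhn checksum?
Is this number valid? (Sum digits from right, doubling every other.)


Luhn sum = 62
62 mod 10 = 2

Invalid (Luhn sum mod 10 = 2)


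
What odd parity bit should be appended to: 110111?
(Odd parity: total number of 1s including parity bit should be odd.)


Number of 1s in data: 5
Parity bit: 0

0


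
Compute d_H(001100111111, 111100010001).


XOR: 110000101110
Count of 1s: 6

6


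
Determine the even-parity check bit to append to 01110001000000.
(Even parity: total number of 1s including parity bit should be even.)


Number of 1s in data: 4
Parity bit: 0

0


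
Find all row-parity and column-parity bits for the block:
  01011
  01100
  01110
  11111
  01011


Row parities: 10111
Column parities: 11101

Row P: 10111, Col P: 11101, Corner: 0


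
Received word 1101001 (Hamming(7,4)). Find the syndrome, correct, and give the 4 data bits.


Syndrome = 0: no error detected

Data: 0001 (no errors)


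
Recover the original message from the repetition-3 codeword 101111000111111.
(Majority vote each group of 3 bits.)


Groups: 101, 111, 000, 111, 111
Majority votes: 11011

11011


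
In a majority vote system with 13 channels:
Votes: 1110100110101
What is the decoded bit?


Ones: 8 out of 13
Threshold: 7

1 (8/13 voted 1)


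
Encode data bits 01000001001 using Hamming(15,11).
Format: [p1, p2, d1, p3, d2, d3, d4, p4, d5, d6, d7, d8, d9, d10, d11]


Parity bits: p1=0, p2=1, p3=1, p4=0

010110000001001


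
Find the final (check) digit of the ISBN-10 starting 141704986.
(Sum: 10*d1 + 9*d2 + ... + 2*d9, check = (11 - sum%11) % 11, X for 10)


Weighted sum: 195
195 mod 11 = 8

Check digit: 3


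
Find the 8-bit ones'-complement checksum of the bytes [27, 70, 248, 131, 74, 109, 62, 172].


Sum = 893 mod 256 = 125
Complement = 130

130


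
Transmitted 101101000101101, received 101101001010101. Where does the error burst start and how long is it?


XOR: 000000001111000

Burst at position 8, length 4


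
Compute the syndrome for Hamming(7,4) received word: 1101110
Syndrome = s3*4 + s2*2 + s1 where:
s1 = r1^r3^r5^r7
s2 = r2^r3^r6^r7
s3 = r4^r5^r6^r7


s1=0, s2=0, s3=1

Syndrome = 4 (error at position 4)


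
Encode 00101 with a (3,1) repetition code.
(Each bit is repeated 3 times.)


Each bit -> 3 copies

000000111000111


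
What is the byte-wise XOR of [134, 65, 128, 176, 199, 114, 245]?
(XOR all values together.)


XOR chain: 134 ^ 65 ^ 128 ^ 176 ^ 199 ^ 114 ^ 245 = 183

183


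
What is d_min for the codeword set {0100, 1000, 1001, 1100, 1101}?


Comparing all pairs, minimum distance: 1
Can detect 0 errors, correct 0 errors

1


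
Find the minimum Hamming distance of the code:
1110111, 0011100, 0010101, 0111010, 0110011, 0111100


Comparing all pairs, minimum distance: 1
Can detect 0 errors, correct 0 errors

1


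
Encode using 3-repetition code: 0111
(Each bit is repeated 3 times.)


Each bit -> 3 copies

000111111111


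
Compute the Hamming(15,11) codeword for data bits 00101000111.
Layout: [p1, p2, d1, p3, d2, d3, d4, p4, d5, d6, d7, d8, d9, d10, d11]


Parity bits: p1=1, p2=1, p3=0, p4=0

110001001000111


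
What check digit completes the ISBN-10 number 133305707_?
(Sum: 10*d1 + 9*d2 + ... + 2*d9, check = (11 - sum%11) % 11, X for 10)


Weighted sum: 149
149 mod 11 = 6

Check digit: 5


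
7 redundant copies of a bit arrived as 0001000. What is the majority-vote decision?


Ones: 1 out of 7
Threshold: 4

0 (1/7 voted 1)


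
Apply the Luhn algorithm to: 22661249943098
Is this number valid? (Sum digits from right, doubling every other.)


Luhn sum = 72
72 mod 10 = 2

Invalid (Luhn sum mod 10 = 2)


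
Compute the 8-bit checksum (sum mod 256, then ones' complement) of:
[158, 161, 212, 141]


Sum = 672 mod 256 = 160
Complement = 95

95


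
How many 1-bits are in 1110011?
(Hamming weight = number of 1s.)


Counting 1s in 1110011

5


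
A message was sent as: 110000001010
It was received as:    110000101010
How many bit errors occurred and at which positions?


XOR: 000000100000

1 error(s) at position(s): 6


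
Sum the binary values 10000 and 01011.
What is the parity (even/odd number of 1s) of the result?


10000 = 16
01011 = 11
Sum = 27 = 11011
1s count = 4

even parity (4 ones in 11011)


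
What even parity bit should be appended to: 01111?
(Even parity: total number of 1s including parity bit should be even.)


Number of 1s in data: 4
Parity bit: 0

0


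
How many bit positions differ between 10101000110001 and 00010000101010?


XOR: 10111000011011
Count of 1s: 8

8


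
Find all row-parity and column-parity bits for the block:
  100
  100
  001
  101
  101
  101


Row parities: 111000
Column parities: 100

Row P: 111000, Col P: 100, Corner: 1


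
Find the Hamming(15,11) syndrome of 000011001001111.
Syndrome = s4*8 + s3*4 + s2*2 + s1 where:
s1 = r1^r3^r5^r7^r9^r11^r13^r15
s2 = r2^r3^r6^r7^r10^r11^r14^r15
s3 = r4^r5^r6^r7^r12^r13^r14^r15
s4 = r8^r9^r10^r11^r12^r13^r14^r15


s1=0, s2=1, s3=0, s4=1

Syndrome = 10 (error at position 10)


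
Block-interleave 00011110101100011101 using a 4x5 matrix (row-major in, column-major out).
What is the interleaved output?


Matrix:
  00011
  11010
  11000
  11101
Read columns: 01110111000111001001

01110111000111001001


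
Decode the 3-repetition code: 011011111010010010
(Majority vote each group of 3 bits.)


Groups: 011, 011, 111, 010, 010, 010
Majority votes: 111000

111000


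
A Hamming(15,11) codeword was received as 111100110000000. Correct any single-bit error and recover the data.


Syndrome = 11: error at position 11

Data: 10010010000 (corrected bit 11)


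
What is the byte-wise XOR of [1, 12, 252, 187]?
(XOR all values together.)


XOR chain: 1 ^ 12 ^ 252 ^ 187 = 74

74


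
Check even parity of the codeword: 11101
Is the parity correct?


Number of 1s: 4

Yes, parity is correct (4 ones)


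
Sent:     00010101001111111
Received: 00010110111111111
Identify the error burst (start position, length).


XOR: 00000011110000000

Burst at position 6, length 4


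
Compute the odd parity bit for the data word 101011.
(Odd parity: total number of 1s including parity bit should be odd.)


Number of 1s in data: 4
Parity bit: 1

1


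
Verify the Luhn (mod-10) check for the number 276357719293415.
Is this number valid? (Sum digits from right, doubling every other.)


Luhn sum = 77
77 mod 10 = 7

Invalid (Luhn sum mod 10 = 7)


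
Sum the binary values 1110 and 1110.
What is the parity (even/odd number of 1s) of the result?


1110 = 14
1110 = 14
Sum = 28 = 11100
1s count = 3

odd parity (3 ones in 11100)


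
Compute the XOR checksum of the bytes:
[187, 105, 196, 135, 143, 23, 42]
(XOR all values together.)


XOR chain: 187 ^ 105 ^ 196 ^ 135 ^ 143 ^ 23 ^ 42 = 35

35


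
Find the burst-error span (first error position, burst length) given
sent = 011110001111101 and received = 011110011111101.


XOR: 000000010000000

Burst at position 7, length 1


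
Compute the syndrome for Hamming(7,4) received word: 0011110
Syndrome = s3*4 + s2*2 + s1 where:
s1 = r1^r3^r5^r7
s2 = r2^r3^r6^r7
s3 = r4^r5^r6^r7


s1=0, s2=0, s3=1

Syndrome = 4 (error at position 4)


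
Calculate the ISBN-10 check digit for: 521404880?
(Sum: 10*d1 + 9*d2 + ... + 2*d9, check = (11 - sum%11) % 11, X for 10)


Weighted sum: 180
180 mod 11 = 4

Check digit: 7


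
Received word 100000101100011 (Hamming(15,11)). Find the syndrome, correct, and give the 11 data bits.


Syndrome = 4: error at position 4

Data: 00011100011 (corrected bit 4)


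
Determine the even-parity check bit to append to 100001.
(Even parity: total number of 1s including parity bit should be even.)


Number of 1s in data: 2
Parity bit: 0

0


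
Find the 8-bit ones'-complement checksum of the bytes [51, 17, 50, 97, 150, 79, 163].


Sum = 607 mod 256 = 95
Complement = 160

160


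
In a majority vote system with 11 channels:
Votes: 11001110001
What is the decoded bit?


Ones: 6 out of 11
Threshold: 6

1 (6/11 voted 1)


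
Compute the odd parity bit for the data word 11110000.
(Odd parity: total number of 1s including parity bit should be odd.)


Number of 1s in data: 4
Parity bit: 1

1


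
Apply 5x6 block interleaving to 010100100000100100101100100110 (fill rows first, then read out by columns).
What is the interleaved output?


Matrix:
  010100
  100000
  100100
  101100
  100110
Read columns: 011111000000010101110000100000

011111000000010101110000100000


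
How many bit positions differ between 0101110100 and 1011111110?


XOR: 1110001010
Count of 1s: 5

5


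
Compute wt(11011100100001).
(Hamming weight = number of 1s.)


Counting 1s in 11011100100001

7


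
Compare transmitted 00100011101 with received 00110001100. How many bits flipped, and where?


XOR: 00010010001

3 error(s) at position(s): 3, 6, 10


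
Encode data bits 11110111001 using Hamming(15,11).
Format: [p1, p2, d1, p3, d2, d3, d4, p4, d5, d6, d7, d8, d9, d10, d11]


Parity bits: p1=1, p2=0, p3=1, p4=0

101111100111001


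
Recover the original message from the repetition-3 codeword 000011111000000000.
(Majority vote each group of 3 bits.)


Groups: 000, 011, 111, 000, 000, 000
Majority votes: 011000

011000


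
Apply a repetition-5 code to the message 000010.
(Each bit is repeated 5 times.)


Each bit -> 5 copies

000000000000000000001111100000


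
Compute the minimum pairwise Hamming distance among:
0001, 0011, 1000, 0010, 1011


Comparing all pairs, minimum distance: 1
Can detect 0 errors, correct 0 errors

1


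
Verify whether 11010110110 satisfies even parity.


Number of 1s: 7

No, parity error (7 ones)


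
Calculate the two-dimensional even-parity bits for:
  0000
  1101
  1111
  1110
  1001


Row parities: 01010
Column parities: 0101

Row P: 01010, Col P: 0101, Corner: 0


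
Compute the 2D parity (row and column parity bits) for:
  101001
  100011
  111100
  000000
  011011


Row parities: 11000
Column parities: 101101

Row P: 11000, Col P: 101101, Corner: 0


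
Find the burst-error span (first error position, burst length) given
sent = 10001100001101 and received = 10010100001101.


XOR: 00011000000000

Burst at position 3, length 2


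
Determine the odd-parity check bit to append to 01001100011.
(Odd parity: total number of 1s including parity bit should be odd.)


Number of 1s in data: 5
Parity bit: 0

0


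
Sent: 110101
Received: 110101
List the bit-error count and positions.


XOR: 000000

0 errors (received matches sent)


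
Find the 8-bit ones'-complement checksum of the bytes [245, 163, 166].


Sum = 574 mod 256 = 62
Complement = 193

193


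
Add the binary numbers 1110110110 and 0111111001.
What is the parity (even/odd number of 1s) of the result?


1110110110 = 950
0111111001 = 505
Sum = 1455 = 10110101111
1s count = 8

even parity (8 ones in 10110101111)


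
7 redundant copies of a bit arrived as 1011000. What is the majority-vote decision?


Ones: 3 out of 7
Threshold: 4

0 (3/7 voted 1)


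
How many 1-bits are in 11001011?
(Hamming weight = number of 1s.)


Counting 1s in 11001011

5


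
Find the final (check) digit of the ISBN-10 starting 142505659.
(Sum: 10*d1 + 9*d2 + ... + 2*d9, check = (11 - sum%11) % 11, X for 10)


Weighted sum: 179
179 mod 11 = 3

Check digit: 8


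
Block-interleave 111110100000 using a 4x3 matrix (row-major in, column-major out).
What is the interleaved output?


Matrix:
  111
  110
  100
  000
Read columns: 111011001000

111011001000


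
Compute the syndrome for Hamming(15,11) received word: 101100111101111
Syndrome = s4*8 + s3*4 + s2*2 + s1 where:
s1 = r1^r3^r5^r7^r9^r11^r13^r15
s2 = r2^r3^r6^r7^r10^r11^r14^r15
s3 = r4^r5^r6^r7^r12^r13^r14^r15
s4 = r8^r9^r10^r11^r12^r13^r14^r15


s1=0, s2=1, s3=0, s4=1

Syndrome = 10 (error at position 10)


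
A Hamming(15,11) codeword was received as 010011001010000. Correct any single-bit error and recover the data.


Syndrome = 3: error at position 3

Data: 11101010000 (corrected bit 3)


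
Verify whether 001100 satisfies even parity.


Number of 1s: 2

Yes, parity is correct (2 ones)


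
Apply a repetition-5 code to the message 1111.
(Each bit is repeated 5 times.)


Each bit -> 5 copies

11111111111111111111


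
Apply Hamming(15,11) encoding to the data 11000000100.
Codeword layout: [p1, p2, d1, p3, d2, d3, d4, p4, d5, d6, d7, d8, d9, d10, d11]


Parity bits: p1=1, p2=1, p3=0, p4=1

111010010000100


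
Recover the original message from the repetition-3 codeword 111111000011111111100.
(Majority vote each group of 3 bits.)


Groups: 111, 111, 000, 011, 111, 111, 100
Majority votes: 1101110

1101110


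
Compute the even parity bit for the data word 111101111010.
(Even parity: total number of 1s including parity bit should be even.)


Number of 1s in data: 9
Parity bit: 1

1


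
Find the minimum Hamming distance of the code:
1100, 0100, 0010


Comparing all pairs, minimum distance: 1
Can detect 0 errors, correct 0 errors

1


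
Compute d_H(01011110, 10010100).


XOR: 11001010
Count of 1s: 4

4


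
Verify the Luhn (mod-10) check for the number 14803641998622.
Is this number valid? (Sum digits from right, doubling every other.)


Luhn sum = 71
71 mod 10 = 1

Invalid (Luhn sum mod 10 = 1)


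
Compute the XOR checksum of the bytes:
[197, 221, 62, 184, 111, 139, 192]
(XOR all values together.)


XOR chain: 197 ^ 221 ^ 62 ^ 184 ^ 111 ^ 139 ^ 192 = 186

186


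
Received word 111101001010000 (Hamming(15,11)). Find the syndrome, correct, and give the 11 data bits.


Syndrome = 0: no error detected

Data: 10101010000 (no errors)


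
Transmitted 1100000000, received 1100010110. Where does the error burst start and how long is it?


XOR: 0000010110

Burst at position 5, length 4


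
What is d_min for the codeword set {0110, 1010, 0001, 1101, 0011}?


Comparing all pairs, minimum distance: 1
Can detect 0 errors, correct 0 errors

1


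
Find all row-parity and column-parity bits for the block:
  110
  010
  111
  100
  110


Row parities: 01110
Column parities: 001

Row P: 01110, Col P: 001, Corner: 1


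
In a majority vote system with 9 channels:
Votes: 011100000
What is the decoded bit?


Ones: 3 out of 9
Threshold: 5

0 (3/9 voted 1)


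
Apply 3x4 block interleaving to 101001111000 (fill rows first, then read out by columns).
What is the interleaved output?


Matrix:
  1010
  0111
  1000
Read columns: 101010110010

101010110010


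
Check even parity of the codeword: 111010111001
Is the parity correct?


Number of 1s: 8

Yes, parity is correct (8 ones)


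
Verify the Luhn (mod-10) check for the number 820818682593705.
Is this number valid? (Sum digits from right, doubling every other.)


Luhn sum = 70
70 mod 10 = 0

Valid (Luhn sum mod 10 = 0)


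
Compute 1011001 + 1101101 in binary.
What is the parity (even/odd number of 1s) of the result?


1011001 = 89
1101101 = 109
Sum = 198 = 11000110
1s count = 4

even parity (4 ones in 11000110)


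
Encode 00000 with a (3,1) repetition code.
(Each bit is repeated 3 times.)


Each bit -> 3 copies

000000000000000


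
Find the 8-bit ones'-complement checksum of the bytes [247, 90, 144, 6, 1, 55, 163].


Sum = 706 mod 256 = 194
Complement = 61

61


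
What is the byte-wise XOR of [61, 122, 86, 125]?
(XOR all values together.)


XOR chain: 61 ^ 122 ^ 86 ^ 125 = 108

108


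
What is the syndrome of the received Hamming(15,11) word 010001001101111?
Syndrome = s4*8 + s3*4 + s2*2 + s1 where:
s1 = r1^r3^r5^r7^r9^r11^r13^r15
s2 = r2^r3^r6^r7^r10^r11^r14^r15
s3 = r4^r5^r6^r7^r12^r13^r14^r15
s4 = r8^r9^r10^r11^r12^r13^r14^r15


s1=1, s2=1, s3=1, s4=0

Syndrome = 7 (error at position 7)


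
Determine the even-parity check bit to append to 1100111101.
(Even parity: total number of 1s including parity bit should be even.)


Number of 1s in data: 7
Parity bit: 1

1


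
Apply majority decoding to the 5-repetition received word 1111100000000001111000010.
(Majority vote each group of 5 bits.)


Groups: 11111, 00000, 00000, 11110, 00010
Majority votes: 10010

10010


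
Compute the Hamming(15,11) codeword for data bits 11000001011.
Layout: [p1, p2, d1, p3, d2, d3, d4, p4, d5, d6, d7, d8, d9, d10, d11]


Parity bits: p1=1, p2=1, p3=0, p4=1

111010010001011


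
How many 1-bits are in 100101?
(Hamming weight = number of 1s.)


Counting 1s in 100101

3


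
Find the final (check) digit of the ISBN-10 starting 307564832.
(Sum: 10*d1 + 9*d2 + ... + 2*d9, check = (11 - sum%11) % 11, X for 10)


Weighted sum: 222
222 mod 11 = 2

Check digit: 9


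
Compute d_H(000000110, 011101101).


XOR: 011101011
Count of 1s: 6

6


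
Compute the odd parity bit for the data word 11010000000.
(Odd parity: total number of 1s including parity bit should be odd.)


Number of 1s in data: 3
Parity bit: 0

0


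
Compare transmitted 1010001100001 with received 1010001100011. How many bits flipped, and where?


XOR: 0000000000010

1 error(s) at position(s): 11


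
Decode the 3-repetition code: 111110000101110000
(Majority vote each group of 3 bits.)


Groups: 111, 110, 000, 101, 110, 000
Majority votes: 110110

110110


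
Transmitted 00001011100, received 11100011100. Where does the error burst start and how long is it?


XOR: 11101000000

Burst at position 0, length 5


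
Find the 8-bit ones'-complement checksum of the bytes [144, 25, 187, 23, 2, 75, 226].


Sum = 682 mod 256 = 170
Complement = 85

85


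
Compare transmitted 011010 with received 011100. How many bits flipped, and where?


XOR: 000110

2 error(s) at position(s): 3, 4


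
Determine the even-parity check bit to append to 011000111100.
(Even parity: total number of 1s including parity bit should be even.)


Number of 1s in data: 6
Parity bit: 0

0


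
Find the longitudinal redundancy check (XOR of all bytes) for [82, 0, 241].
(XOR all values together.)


XOR chain: 82 ^ 0 ^ 241 = 163

163


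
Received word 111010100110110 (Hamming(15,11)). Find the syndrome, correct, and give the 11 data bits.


Syndrome = 0: no error detected

Data: 11010110110 (no errors)


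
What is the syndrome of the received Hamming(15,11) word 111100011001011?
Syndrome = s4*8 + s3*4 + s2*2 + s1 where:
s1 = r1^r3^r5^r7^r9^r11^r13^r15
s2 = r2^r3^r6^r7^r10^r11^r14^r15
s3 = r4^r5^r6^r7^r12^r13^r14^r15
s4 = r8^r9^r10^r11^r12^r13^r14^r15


s1=0, s2=0, s3=0, s4=1

Syndrome = 8 (error at position 8)


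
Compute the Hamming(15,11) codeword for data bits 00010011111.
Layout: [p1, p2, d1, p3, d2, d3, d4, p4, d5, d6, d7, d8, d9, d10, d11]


Parity bits: p1=0, p2=0, p3=1, p4=1

000100110011111


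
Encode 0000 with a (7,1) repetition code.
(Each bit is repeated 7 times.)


Each bit -> 7 copies

0000000000000000000000000000


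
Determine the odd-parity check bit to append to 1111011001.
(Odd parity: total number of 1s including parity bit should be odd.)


Number of 1s in data: 7
Parity bit: 0

0


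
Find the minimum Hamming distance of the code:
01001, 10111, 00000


Comparing all pairs, minimum distance: 2
Can detect 1 errors, correct 0 errors

2


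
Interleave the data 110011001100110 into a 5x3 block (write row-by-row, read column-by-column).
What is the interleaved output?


Matrix:
  110
  011
  001
  100
  110
Read columns: 100111100101100

100111100101100


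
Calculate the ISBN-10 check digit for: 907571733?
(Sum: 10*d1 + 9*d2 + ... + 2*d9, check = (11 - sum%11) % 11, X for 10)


Weighted sum: 271
271 mod 11 = 7

Check digit: 4


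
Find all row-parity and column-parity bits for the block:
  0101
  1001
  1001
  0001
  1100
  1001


Row parities: 000100
Column parities: 0001

Row P: 000100, Col P: 0001, Corner: 1


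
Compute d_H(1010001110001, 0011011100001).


XOR: 1001010010000
Count of 1s: 4

4


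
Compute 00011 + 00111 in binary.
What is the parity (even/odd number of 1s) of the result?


00011 = 3
00111 = 7
Sum = 10 = 1010
1s count = 2

even parity (2 ones in 1010)


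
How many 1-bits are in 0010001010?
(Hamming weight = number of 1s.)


Counting 1s in 0010001010

3


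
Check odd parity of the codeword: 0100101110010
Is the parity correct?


Number of 1s: 6

No, parity error (6 ones)


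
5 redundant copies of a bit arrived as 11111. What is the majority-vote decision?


Ones: 5 out of 5
Threshold: 3

1 (5/5 voted 1)


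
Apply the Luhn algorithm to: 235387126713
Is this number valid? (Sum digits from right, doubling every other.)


Luhn sum = 44
44 mod 10 = 4

Invalid (Luhn sum mod 10 = 4)


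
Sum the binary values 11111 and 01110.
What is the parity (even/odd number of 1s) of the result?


11111 = 31
01110 = 14
Sum = 45 = 101101
1s count = 4

even parity (4 ones in 101101)


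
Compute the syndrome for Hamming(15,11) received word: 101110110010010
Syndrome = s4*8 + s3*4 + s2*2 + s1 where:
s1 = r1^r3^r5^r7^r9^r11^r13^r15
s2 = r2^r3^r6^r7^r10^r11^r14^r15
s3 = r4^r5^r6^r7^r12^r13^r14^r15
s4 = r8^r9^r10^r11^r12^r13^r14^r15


s1=1, s2=0, s3=0, s4=1

Syndrome = 9 (error at position 9)


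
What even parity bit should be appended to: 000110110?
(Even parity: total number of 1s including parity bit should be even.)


Number of 1s in data: 4
Parity bit: 0

0


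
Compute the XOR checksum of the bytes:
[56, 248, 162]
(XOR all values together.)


XOR chain: 56 ^ 248 ^ 162 = 98

98


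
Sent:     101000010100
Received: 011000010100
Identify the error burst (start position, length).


XOR: 110000000000

Burst at position 0, length 2


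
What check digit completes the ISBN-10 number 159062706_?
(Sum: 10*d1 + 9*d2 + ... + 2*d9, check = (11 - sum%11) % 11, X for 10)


Weighted sum: 213
213 mod 11 = 4

Check digit: 7


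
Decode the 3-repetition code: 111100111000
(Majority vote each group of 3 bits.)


Groups: 111, 100, 111, 000
Majority votes: 1010

1010


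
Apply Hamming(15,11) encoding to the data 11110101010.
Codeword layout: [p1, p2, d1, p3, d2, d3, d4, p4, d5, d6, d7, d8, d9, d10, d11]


Parity bits: p1=1, p2=1, p3=1, p4=1

111111110101010


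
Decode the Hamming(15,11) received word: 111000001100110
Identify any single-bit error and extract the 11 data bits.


Syndrome = 0: no error detected

Data: 10001100110 (no errors)


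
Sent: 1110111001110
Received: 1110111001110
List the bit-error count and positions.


XOR: 0000000000000

0 errors (received matches sent)


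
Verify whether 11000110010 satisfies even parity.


Number of 1s: 5

No, parity error (5 ones)


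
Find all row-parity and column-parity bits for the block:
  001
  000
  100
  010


Row parities: 1011
Column parities: 111

Row P: 1011, Col P: 111, Corner: 1


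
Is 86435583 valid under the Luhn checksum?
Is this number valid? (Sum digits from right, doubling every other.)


Luhn sum = 40
40 mod 10 = 0

Valid (Luhn sum mod 10 = 0)


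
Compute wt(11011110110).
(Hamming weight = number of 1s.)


Counting 1s in 11011110110

8


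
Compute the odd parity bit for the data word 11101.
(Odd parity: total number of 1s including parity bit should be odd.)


Number of 1s in data: 4
Parity bit: 1

1


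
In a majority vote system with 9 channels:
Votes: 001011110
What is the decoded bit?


Ones: 5 out of 9
Threshold: 5

1 (5/9 voted 1)


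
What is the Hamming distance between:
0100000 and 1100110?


XOR: 1000110
Count of 1s: 3

3


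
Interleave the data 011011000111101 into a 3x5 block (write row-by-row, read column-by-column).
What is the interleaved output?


Matrix:
  01101
  10001
  11101
Read columns: 011101101000111

011101101000111


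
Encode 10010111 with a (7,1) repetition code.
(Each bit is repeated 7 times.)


Each bit -> 7 copies

11111110000000000000011111110000000111111111111111111111


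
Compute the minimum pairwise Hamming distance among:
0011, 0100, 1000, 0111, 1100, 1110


Comparing all pairs, minimum distance: 1
Can detect 0 errors, correct 0 errors

1


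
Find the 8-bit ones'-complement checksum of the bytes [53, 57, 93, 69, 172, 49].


Sum = 493 mod 256 = 237
Complement = 18

18


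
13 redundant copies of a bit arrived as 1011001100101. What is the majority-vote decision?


Ones: 7 out of 13
Threshold: 7

1 (7/13 voted 1)


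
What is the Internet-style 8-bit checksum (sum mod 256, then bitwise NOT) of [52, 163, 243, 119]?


Sum = 577 mod 256 = 65
Complement = 190

190


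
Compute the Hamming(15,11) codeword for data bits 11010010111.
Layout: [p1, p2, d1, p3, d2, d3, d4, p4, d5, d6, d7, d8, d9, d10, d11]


Parity bits: p1=0, p2=1, p3=1, p4=0

011110100010111


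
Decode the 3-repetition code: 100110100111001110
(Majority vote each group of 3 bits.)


Groups: 100, 110, 100, 111, 001, 110
Majority votes: 010101

010101


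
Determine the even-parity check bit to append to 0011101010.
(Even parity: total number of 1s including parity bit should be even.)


Number of 1s in data: 5
Parity bit: 1

1


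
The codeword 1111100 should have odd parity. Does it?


Number of 1s: 5

Yes, parity is correct (5 ones)


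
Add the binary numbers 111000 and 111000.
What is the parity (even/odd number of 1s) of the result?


111000 = 56
111000 = 56
Sum = 112 = 1110000
1s count = 3

odd parity (3 ones in 1110000)


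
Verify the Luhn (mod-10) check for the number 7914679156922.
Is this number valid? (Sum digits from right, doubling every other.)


Luhn sum = 70
70 mod 10 = 0

Valid (Luhn sum mod 10 = 0)


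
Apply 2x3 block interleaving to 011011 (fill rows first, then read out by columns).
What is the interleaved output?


Matrix:
  011
  011
Read columns: 001111

001111


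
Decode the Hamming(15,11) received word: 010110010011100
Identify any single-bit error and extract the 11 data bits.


Syndrome = 1: error at position 1

Data: 01000011100 (corrected bit 1)


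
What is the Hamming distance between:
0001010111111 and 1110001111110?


XOR: 1111011000001
Count of 1s: 7

7


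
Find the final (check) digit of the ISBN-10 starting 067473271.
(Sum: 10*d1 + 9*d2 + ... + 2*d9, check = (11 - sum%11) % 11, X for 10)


Weighted sum: 226
226 mod 11 = 6

Check digit: 5


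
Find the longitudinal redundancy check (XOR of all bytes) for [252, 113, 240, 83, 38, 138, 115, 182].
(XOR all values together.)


XOR chain: 252 ^ 113 ^ 240 ^ 83 ^ 38 ^ 138 ^ 115 ^ 182 = 71

71


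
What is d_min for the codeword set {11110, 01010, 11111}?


Comparing all pairs, minimum distance: 1
Can detect 0 errors, correct 0 errors

1


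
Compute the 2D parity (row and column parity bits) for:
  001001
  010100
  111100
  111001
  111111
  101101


Row parities: 000000
Column parities: 001010

Row P: 000000, Col P: 001010, Corner: 0


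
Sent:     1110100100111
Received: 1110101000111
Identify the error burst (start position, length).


XOR: 0000001100000

Burst at position 6, length 2


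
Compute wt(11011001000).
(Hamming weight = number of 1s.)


Counting 1s in 11011001000

5


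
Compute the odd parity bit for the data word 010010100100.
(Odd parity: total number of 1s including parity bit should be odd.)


Number of 1s in data: 4
Parity bit: 1

1


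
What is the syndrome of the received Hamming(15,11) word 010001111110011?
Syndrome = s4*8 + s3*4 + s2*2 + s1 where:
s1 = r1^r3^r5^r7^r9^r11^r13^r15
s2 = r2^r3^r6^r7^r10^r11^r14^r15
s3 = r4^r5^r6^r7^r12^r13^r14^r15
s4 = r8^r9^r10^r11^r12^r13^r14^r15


s1=0, s2=1, s3=0, s4=0

Syndrome = 2 (error at position 2)


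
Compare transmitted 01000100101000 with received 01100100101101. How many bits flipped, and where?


XOR: 00100000000101

3 error(s) at position(s): 2, 11, 13


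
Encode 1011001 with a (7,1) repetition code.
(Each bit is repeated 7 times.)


Each bit -> 7 copies

1111111000000011111111111111000000000000001111111


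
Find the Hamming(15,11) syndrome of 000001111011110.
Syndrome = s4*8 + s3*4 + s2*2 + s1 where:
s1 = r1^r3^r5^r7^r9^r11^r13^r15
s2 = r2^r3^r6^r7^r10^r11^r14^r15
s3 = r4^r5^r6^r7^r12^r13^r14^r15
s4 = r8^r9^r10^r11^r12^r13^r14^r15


s1=0, s2=0, s3=1, s4=0

Syndrome = 4 (error at position 4)


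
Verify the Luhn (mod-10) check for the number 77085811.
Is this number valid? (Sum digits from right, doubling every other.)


Luhn sum = 32
32 mod 10 = 2

Invalid (Luhn sum mod 10 = 2)


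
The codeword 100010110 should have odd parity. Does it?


Number of 1s: 4

No, parity error (4 ones)


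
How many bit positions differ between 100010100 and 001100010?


XOR: 101110110
Count of 1s: 6

6


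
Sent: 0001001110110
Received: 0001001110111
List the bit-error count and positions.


XOR: 0000000000001

1 error(s) at position(s): 12


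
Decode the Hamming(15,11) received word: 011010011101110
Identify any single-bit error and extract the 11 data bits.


Syndrome = 0: no error detected

Data: 11001101110 (no errors)


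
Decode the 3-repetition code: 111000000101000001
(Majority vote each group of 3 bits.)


Groups: 111, 000, 000, 101, 000, 001
Majority votes: 100100

100100


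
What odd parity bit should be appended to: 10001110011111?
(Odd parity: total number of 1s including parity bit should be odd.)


Number of 1s in data: 9
Parity bit: 0

0


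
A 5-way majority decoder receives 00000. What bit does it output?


Ones: 0 out of 5
Threshold: 3

0 (0/5 voted 1)


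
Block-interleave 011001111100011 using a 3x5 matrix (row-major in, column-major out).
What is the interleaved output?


Matrix:
  01100
  11111
  00011
Read columns: 010110110011011

010110110011011


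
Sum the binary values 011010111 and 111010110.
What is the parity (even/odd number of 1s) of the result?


011010111 = 215
111010110 = 470
Sum = 685 = 1010101101
1s count = 6

even parity (6 ones in 1010101101)


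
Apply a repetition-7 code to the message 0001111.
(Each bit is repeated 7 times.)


Each bit -> 7 copies

0000000000000000000001111111111111111111111111111


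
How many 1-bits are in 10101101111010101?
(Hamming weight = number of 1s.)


Counting 1s in 10101101111010101

11


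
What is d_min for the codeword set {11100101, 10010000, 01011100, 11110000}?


Comparing all pairs, minimum distance: 2
Can detect 1 errors, correct 0 errors

2


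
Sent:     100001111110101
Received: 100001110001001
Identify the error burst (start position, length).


XOR: 000000001111100

Burst at position 8, length 5


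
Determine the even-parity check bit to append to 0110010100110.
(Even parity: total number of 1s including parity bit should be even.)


Number of 1s in data: 6
Parity bit: 0

0


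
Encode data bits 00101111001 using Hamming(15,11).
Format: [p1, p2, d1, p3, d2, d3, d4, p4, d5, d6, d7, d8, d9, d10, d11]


Parity bits: p1=1, p2=0, p3=1, p4=1

100101011111001


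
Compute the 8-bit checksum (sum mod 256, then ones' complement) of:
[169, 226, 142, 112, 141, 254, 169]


Sum = 1213 mod 256 = 189
Complement = 66

66


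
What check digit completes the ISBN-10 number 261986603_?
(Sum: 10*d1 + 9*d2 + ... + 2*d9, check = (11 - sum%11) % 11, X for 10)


Weighted sum: 253
253 mod 11 = 0

Check digit: 0


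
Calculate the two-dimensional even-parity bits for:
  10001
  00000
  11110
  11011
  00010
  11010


Row parities: 000011
Column parities: 01100

Row P: 000011, Col P: 01100, Corner: 0


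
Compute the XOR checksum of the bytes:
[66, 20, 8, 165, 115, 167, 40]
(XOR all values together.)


XOR chain: 66 ^ 20 ^ 8 ^ 165 ^ 115 ^ 167 ^ 40 = 7

7


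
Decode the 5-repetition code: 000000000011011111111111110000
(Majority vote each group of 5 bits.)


Groups: 00000, 00000, 11011, 11111, 11111, 10000
Majority votes: 001110

001110


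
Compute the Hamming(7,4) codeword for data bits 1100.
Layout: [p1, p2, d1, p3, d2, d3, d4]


Parity bits: p1=0, p2=1, p3=1

0111100


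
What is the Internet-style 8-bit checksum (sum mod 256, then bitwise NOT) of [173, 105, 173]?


Sum = 451 mod 256 = 195
Complement = 60

60


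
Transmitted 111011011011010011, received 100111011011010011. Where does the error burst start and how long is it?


XOR: 011100000000000000

Burst at position 1, length 3


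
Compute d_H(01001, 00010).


XOR: 01011
Count of 1s: 3

3


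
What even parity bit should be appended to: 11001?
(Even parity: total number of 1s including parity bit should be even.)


Number of 1s in data: 3
Parity bit: 1

1


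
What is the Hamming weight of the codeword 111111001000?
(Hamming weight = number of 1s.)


Counting 1s in 111111001000

7


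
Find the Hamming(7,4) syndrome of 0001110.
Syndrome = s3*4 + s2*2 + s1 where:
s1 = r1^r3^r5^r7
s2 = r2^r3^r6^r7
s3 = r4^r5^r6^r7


s1=1, s2=1, s3=1

Syndrome = 7 (error at position 7)


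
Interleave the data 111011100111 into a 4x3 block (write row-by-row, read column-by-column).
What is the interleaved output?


Matrix:
  111
  011
  100
  111
Read columns: 101111011101

101111011101


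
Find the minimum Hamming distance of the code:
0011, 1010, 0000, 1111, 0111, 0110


Comparing all pairs, minimum distance: 1
Can detect 0 errors, correct 0 errors

1
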